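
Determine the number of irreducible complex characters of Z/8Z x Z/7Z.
56

Argument: The number of irreducible complex representations of a finite group equals its number of conjugacy classes. Z/8Z x Z/7Z is abelian of order 56, so every element is its own conjugacy class: 56 classes, so Z/8Z x Z/7Z (order 56) has exactly 56 irreducible complex representations.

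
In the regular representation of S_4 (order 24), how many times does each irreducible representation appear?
Each irreducible V_i of dimension d_i appears with multiplicity d_i, i.e. rho_reg = (direct sum over all irreducibles V_i) d_i V_i. The irreducible dimensions for S_4 are 1, 1, 2, 3, 3: 2 irreducibles of dimension 1, each with multiplicity 1; 1 irreducible of dimension 2, with multiplicity 2; 2 irreducibles of dimension 3, each with multiplicity 3. Total dimension 2*1*1 + 1*2*2 + 2*3*3 = 24 = |G|.

Explanation: General theorem: in the regular representation of a finite group G, each irreducible appears with multiplicity equal to its dimension. Check: dim(rho_reg) = sum d_i^2 = 1 + 1 + 4 + 9 + 9 = 24 = |G|.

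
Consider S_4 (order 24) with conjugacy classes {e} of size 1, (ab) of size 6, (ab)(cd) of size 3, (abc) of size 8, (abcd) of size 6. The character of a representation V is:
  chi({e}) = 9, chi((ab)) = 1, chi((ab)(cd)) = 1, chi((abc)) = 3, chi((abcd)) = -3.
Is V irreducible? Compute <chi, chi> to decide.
Not irreducible (reducible): <chi, chi> = 9 > 1.

Details: <chi, chi> = (1/|G|) sum_C |C| * |chi(C)|^2 = (1/24)[1*|9|^2 + 6*|1|^2 + 3*|1|^2 + 8*|3|^2 + 6*|-3|^2]
  = (1/24)[(81) + (6) + (3) + (72) + (54)] = 216/24 = 9.
A character is irreducible iff <chi, chi> = 1, so this representation is reducible.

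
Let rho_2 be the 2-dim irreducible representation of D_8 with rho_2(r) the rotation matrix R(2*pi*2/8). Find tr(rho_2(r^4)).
chi_{rho_2}(r^4) = 2*cos(2*pi*2*4/8) = 2

Reasoning: rho_2(r^4) is rotation by angle 2*pi*2*4/8, whose trace is 2*cos(2*pi*2*4/8) = 2.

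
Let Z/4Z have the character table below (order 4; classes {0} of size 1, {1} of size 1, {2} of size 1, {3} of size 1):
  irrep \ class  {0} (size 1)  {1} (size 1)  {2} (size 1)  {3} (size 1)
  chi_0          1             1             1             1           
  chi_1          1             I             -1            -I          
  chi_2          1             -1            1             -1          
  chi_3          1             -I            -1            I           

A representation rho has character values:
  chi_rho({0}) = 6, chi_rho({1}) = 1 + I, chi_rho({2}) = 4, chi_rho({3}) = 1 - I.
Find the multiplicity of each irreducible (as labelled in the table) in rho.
Multiplicities: chi_0: 3, chi_1: 1, chi_2: 2, chi_3: 0.

Explanation: Use <chi_rho, chi> = (1/|G|) sum_C |C| * chi_rho(C) * conj(chi(C)) with |G| = 4 for each irreducible chi in the table:
  <chi_rho, chi_0> = (1/4)[1*(6)*conj(1) + 1*(1 + I)*conj(1) + 1*(4)*conj(1) + 1*(1 - I)*conj(1)]
      = (1/4)[(6) + (1 + I) + (4) + (1 - I)] = 12/4 = 3
  <chi_rho, chi_1> = (1/4)[1*(6)*conj(1) + 1*(1 + I)*conj(I) + 1*(4)*conj(-1) + 1*(1 - I)*conj(-I)]
      = (1/4)[(6) + (1 - I) + (-4) + (1 + I)] = 4/4 = 1
  <chi_rho, chi_2> = (1/4)[1*(6)*conj(1) + 1*(1 + I)*conj(-1) + 1*(4)*conj(1) + 1*(1 - I)*conj(-1)]
      = (1/4)[(6) + (-1 - I) + (4) + (-1 + I)] = 8/4 = 2
  <chi_rho, chi_3> = (1/4)[1*(6)*conj(1) + 1*(1 + I)*conj(-I) + 1*(4)*conj(-1) + 1*(1 - I)*conj(I)]
      = (1/4)[(6) + (-1 + I) + (-4) + (-1 - I)] = 0/4 = 0
(Exp terms are combined using exp(i*s)*conj(exp(i*t)) = exp(i*(s-t)), and sums of them are collapsed using the identity that for every m > 1 the m distinct m-th roots of unity sum to 0, e.g. 1 + exp(2*I*pi/3) + exp(-2*I*pi/3) = 0.)
Dimension check: dim(rho) = sum (mult * dim) = 3*1 + 1*1 + 2*1 + 0*1 = 6 = chi_rho(e) = 6.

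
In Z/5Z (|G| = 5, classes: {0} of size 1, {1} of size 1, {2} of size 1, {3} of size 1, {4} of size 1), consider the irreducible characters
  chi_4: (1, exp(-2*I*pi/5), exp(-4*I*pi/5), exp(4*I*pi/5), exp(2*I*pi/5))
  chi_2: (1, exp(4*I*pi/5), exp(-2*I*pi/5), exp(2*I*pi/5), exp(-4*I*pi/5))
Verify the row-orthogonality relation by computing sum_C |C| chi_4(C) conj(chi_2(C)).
Sum = 0; so <chi_4, chi_2> = 0 (distinct irreducibles are orthogonal).

Details: Compute term by term over conjugacy classes (|C| * chi_4(C) * conj(chi_2(C))):
  1*(1)*conj(1) + 1*(exp(-2*I*pi/5))*conj(exp(4*I*pi/5)) + 1*(exp(-4*I*pi/5))*conj(exp(-2*I*pi/5)) + 1*(exp(4*I*pi/5))*conj(exp(2*I*pi/5)) + 1*(exp(2*I*pi/5))*conj(exp(-4*I*pi/5))
  = (1) + (exp(4*I*pi/5)) + (exp(-2*I*pi/5)) + (exp(2*I*pi/5)) + (exp(-4*I*pi/5))
  = 0.
(Exp terms are combined using exp(i*s)*conj(exp(i*t)) = exp(i*(s-t)), and sums of them are collapsed using the identity that for every m > 1 the m distinct m-th roots of unity sum to 0, e.g. 1 + exp(2*I*pi/3) + exp(-2*I*pi/3) = 0.)
Dividing by |G| = 5 gives 0/5 = 0, matching the row-orthogonality relation <chi_4, chi_2> = [chi_4 = chi_2].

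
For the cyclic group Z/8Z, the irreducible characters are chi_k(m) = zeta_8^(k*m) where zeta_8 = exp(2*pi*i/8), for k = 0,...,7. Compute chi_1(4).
chi_1(4) = zeta_8^4 = -1

Justification: chi_1(4) = zeta_8^(1*4) = zeta_8^4. Since zeta_8^8 = 1, this equals zeta_8^4 = exp(2*pi*i*4/8) = -1.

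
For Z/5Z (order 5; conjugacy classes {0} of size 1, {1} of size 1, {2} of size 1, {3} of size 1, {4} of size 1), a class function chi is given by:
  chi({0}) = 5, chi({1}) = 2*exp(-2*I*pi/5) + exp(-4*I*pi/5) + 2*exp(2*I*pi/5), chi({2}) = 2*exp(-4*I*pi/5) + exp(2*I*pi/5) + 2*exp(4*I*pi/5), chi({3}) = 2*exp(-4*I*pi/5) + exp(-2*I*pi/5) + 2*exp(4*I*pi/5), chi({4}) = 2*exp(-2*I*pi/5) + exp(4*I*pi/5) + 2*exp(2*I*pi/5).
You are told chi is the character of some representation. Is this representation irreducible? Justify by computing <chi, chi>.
Not irreducible (reducible): <chi, chi> = 9 > 1.

Why: <chi, chi> = (1/|G|) sum_C |C| * |chi(C)|^2 = (1/5)[1*|5|^2 + 1*|2*exp(-2*I*pi/5) + exp(-4*I*pi/5) + 2*exp(2*I*pi/5)|^2 + 1*|2*exp(-4*I*pi/5) + exp(2*I*pi/5) + 2*exp(4*I*pi/5)|^2 + 1*|2*exp(-4*I*pi/5) + exp(-2*I*pi/5) + 2*exp(4*I*pi/5)|^2 + 1*|2*exp(-2*I*pi/5) + exp(4*I*pi/5) + 2*exp(2*I*pi/5)|^2]
  = (1/5)[(25) + (9 + 6*exp(-4*I*pi/5) + 2*exp(-2*I*pi/5) + 2*exp(2*I*pi/5) + 6*exp(4*I*pi/5)) + (9 + 6*exp(-2*I*pi/5) + 2*exp(-4*I*pi/5) + 2*exp(4*I*pi/5) + 6*exp(2*I*pi/5)) + (9 + 6*exp(-2*I*pi/5) + 2*exp(-4*I*pi/5) + 2*exp(4*I*pi/5) + 6*exp(2*I*pi/5)) + (9 + 6*exp(-4*I*pi/5) + 2*exp(-2*I*pi/5) + 2*exp(2*I*pi/5) + 6*exp(4*I*pi/5))] = 45/5 = 9.
(Exp terms are combined using exp(i*s)*conj(exp(i*t)) = exp(i*(s-t)), and sums of them are collapsed using the identity that for every m > 1 the m distinct m-th roots of unity sum to 0, e.g. 1 + exp(2*I*pi/3) + exp(-2*I*pi/3) = 0.)
A character is irreducible iff <chi, chi> = 1, so this representation is reducible.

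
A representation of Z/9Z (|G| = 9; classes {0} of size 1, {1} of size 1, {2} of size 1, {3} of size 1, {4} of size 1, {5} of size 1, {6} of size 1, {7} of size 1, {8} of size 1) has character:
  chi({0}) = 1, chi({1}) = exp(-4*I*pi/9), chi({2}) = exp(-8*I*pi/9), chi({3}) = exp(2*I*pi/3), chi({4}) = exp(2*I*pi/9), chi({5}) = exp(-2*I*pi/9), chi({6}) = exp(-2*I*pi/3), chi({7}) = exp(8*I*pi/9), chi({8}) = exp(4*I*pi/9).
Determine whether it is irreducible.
Irreducible: <chi, chi> = 1.

Details: <chi, chi> = (1/|G|) sum_C |C| * |chi(C)|^2 = (1/9)[1*|1|^2 + 1*|exp(-4*I*pi/9)|^2 + 1*|exp(-8*I*pi/9)|^2 + 1*|exp(2*I*pi/3)|^2 + 1*|exp(2*I*pi/9)|^2 + 1*|exp(-2*I*pi/9)|^2 + 1*|exp(-2*I*pi/3)|^2 + 1*|exp(8*I*pi/9)|^2 + 1*|exp(4*I*pi/9)|^2]
  = (1/9)[(1) + (1) + (1) + (1) + (1) + (1) + (1) + (1) + (1)] = 9/9 = 1.
(Exp terms are combined using exp(i*s)*conj(exp(i*t)) = exp(i*(s-t)), and sums of them are collapsed using the identity that for every m > 1 the m distinct m-th roots of unity sum to 0, e.g. 1 + exp(2*I*pi/3) + exp(-2*I*pi/3) = 0.)
A character is irreducible iff <chi, chi> = 1, so this representation is irreducible.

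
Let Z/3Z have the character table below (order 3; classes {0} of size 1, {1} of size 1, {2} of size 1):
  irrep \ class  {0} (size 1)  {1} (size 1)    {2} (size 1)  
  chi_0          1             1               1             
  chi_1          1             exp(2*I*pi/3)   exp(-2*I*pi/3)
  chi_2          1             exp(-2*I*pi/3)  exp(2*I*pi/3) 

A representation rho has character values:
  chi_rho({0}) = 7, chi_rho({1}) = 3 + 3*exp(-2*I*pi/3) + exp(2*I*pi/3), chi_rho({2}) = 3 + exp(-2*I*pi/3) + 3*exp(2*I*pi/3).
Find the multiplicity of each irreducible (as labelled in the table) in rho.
Multiplicities: chi_0: 3, chi_1: 1, chi_2: 3.

Argument: Use <chi_rho, chi> = (1/|G|) sum_C |C| * chi_rho(C) * conj(chi(C)) with |G| = 3 for each irreducible chi in the table:
  <chi_rho, chi_0> = (1/3)[1*(7)*conj(1) + 1*(3 + 3*exp(-2*I*pi/3) + exp(2*I*pi/3))*conj(1) + 1*(3 + exp(-2*I*pi/3) + 3*exp(2*I*pi/3))*conj(1)]
      = (1/3)[(7) + (3 + 3*exp(-2*I*pi/3) + exp(2*I*pi/3)) + (3 + exp(-2*I*pi/3) + 3*exp(2*I*pi/3))] = 9/3 = 3
  <chi_rho, chi_1> = (1/3)[1*(7)*conj(1) + 1*(3 + 3*exp(-2*I*pi/3) + exp(2*I*pi/3))*conj(exp(2*I*pi/3)) + 1*(3 + exp(-2*I*pi/3) + 3*exp(2*I*pi/3))*conj(exp(-2*I*pi/3))]
      = (1/3)[(7) + (-2) + (-2)] = 3/3 = 1
  <chi_rho, chi_2> = (1/3)[1*(7)*conj(1) + 1*(3 + 3*exp(-2*I*pi/3) + exp(2*I*pi/3))*conj(exp(-2*I*pi/3)) + 1*(3 + exp(-2*I*pi/3) + 3*exp(2*I*pi/3))*conj(exp(2*I*pi/3))]
      = (1/3)[(7) + (3 + exp(-2*I*pi/3) + 3*exp(2*I*pi/3)) + (3 + 3*exp(-2*I*pi/3) + exp(2*I*pi/3))] = 9/3 = 3
(Exp terms are combined using exp(i*s)*conj(exp(i*t)) = exp(i*(s-t)), and sums of them are collapsed using the identity that for every m > 1 the m distinct m-th roots of unity sum to 0, e.g. 1 + exp(2*I*pi/3) + exp(-2*I*pi/3) = 0.)
Dimension check: dim(rho) = sum (mult * dim) = 3*1 + 1*1 + 3*1 = 7 = chi_rho(e) = 7.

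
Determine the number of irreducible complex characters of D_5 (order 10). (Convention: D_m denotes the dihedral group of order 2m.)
4

Explanation: The number of irreducible complex representations of a finite group equals its number of conjugacy classes. D_5 has 4 conjugacy classes ((n+3)/2 for n odd), so D_5 (order 10) has exactly 4 irreducible complex representations.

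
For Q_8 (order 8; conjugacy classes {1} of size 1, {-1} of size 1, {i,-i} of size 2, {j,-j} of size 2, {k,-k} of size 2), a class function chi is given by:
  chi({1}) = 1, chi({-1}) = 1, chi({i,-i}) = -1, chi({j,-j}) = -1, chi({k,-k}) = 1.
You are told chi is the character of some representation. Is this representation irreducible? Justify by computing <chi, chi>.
Irreducible: <chi, chi> = 1.

<chi, chi> = (1/|G|) sum_C |C| * |chi(C)|^2 = (1/8)[1*|1|^2 + 1*|1|^2 + 2*|-1|^2 + 2*|-1|^2 + 2*|1|^2]
  = (1/8)[(1) + (1) + (2) + (2) + (2)] = 8/8 = 1.
A character is irreducible iff <chi, chi> = 1, so this representation is irreducible.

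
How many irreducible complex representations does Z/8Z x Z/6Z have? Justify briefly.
48

Argument: The number of irreducible complex representations of a finite group equals its number of conjugacy classes. Z/8Z x Z/6Z is abelian of order 48, so every element is its own conjugacy class: 48 classes, so Z/8Z x Z/6Z (order 48) has exactly 48 irreducible complex representations.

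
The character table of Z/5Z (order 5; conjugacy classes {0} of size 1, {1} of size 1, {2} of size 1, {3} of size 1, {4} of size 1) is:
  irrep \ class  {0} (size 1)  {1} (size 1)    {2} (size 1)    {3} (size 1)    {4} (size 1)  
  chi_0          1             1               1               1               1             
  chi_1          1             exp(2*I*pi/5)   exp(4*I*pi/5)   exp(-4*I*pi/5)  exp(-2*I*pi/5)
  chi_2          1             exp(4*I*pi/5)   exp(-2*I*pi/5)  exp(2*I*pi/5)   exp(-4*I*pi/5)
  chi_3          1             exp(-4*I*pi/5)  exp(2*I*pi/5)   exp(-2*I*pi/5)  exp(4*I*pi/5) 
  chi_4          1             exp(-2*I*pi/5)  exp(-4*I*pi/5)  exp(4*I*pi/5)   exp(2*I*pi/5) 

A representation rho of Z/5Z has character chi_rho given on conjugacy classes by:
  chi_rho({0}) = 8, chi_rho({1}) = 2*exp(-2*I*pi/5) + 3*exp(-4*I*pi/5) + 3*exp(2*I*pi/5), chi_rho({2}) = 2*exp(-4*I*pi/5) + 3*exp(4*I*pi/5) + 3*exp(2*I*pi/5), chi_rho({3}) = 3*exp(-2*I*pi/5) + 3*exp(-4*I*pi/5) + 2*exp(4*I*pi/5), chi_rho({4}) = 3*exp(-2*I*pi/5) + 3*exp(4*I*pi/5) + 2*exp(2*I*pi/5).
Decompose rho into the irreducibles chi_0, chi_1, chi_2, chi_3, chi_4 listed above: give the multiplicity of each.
Multiplicities: chi_0: 0, chi_1: 3, chi_2: 0, chi_3: 3, chi_4: 2.

Argument: Use <chi_rho, chi> = (1/|G|) sum_C |C| * chi_rho(C) * conj(chi(C)) with |G| = 5 for each irreducible chi in the table:
  <chi_rho, chi_0> = (1/5)[1*(8)*conj(1) + 1*(2*exp(-2*I*pi/5) + 3*exp(-4*I*pi/5) + 3*exp(2*I*pi/5))*conj(1) + 1*(2*exp(-4*I*pi/5) + 3*exp(4*I*pi/5) + 3*exp(2*I*pi/5))*conj(1) + 1*(3*exp(-2*I*pi/5) + 3*exp(-4*I*pi/5) + 2*exp(4*I*pi/5))*conj(1) + 1*(3*exp(-2*I*pi/5) + 3*exp(4*I*pi/5) + 2*exp(2*I*pi/5))*conj(1)]
      = (1/5)[(8) + (2*exp(-2*I*pi/5) + 3*exp(-4*I*pi/5) + 3*exp(2*I*pi/5)) + (2*exp(-4*I*pi/5) + 3*exp(4*I*pi/5) + 3*exp(2*I*pi/5)) + (3*exp(-2*I*pi/5) + 3*exp(-4*I*pi/5) + 2*exp(4*I*pi/5)) + (3*exp(-2*I*pi/5) + 3*exp(4*I*pi/5) + 2*exp(2*I*pi/5))] = 0/5 = 0
  <chi_rho, chi_1> = (1/5)[1*(8)*conj(1) + 1*(2*exp(-2*I*pi/5) + 3*exp(-4*I*pi/5) + 3*exp(2*I*pi/5))*conj(exp(2*I*pi/5)) + 1*(2*exp(-4*I*pi/5) + 3*exp(4*I*pi/5) + 3*exp(2*I*pi/5))*conj(exp(4*I*pi/5)) + 1*(3*exp(-2*I*pi/5) + 3*exp(-4*I*pi/5) + 2*exp(4*I*pi/5))*conj(exp(-4*I*pi/5)) + 1*(3*exp(-2*I*pi/5) + 3*exp(4*I*pi/5) + 2*exp(2*I*pi/5))*conj(exp(-2*I*pi/5))]
      = (1/5)[(8) + (3 + 2*exp(-4*I*pi/5) + 3*exp(4*I*pi/5)) + (3 + 3*exp(-2*I*pi/5) + 2*exp(2*I*pi/5)) + (3 + 2*exp(-2*I*pi/5) + 3*exp(2*I*pi/5)) + (3 + 3*exp(-4*I*pi/5) + 2*exp(4*I*pi/5))] = 15/5 = 3
  <chi_rho, chi_2> = (1/5)[1*(8)*conj(1) + 1*(2*exp(-2*I*pi/5) + 3*exp(-4*I*pi/5) + 3*exp(2*I*pi/5))*conj(exp(4*I*pi/5)) + 1*(2*exp(-4*I*pi/5) + 3*exp(4*I*pi/5) + 3*exp(2*I*pi/5))*conj(exp(-2*I*pi/5)) + 1*(3*exp(-2*I*pi/5) + 3*exp(-4*I*pi/5) + 2*exp(4*I*pi/5))*conj(exp(2*I*pi/5)) + 1*(3*exp(-2*I*pi/5) + 3*exp(4*I*pi/5) + 2*exp(2*I*pi/5))*conj(exp(-4*I*pi/5))]
      = (1/5)[(8) + (3*exp(-2*I*pi/5) + 2*exp(4*I*pi/5) + 3*exp(2*I*pi/5)) + (2*exp(-2*I*pi/5) + 3*exp(-4*I*pi/5) + 3*exp(4*I*pi/5)) + (3*exp(-4*I*pi/5) + 3*exp(4*I*pi/5) + 2*exp(2*I*pi/5)) + (3*exp(-2*I*pi/5) + 2*exp(-4*I*pi/5) + 3*exp(2*I*pi/5))] = 0/5 = 0
  <chi_rho, chi_3> = (1/5)[1*(8)*conj(1) + 1*(2*exp(-2*I*pi/5) + 3*exp(-4*I*pi/5) + 3*exp(2*I*pi/5))*conj(exp(-4*I*pi/5)) + 1*(2*exp(-4*I*pi/5) + 3*exp(4*I*pi/5) + 3*exp(2*I*pi/5))*conj(exp(2*I*pi/5)) + 1*(3*exp(-2*I*pi/5) + 3*exp(-4*I*pi/5) + 2*exp(4*I*pi/5))*conj(exp(-2*I*pi/5)) + 1*(3*exp(-2*I*pi/5) + 3*exp(4*I*pi/5) + 2*exp(2*I*pi/5))*conj(exp(4*I*pi/5))]
      = (1/5)[(8) + (3 + 3*exp(-4*I*pi/5) + 2*exp(2*I*pi/5)) + (3 + 2*exp(4*I*pi/5) + 3*exp(2*I*pi/5)) + (3 + 3*exp(-2*I*pi/5) + 2*exp(-4*I*pi/5)) + (3 + 2*exp(-2*I*pi/5) + 3*exp(4*I*pi/5))] = 15/5 = 3
  <chi_rho, chi_4> = (1/5)[1*(8)*conj(1) + 1*(2*exp(-2*I*pi/5) + 3*exp(-4*I*pi/5) + 3*exp(2*I*pi/5))*conj(exp(-2*I*pi/5)) + 1*(2*exp(-4*I*pi/5) + 3*exp(4*I*pi/5) + 3*exp(2*I*pi/5))*conj(exp(-4*I*pi/5)) + 1*(3*exp(-2*I*pi/5) + 3*exp(-4*I*pi/5) + 2*exp(4*I*pi/5))*conj(exp(4*I*pi/5)) + 1*(3*exp(-2*I*pi/5) + 3*exp(4*I*pi/5) + 2*exp(2*I*pi/5))*conj(exp(2*I*pi/5))]
      = (1/5)[(8) + (2 + 3*exp(-2*I*pi/5) + 3*exp(4*I*pi/5)) + (2 + 3*exp(-2*I*pi/5) + 3*exp(-4*I*pi/5)) + (2 + 3*exp(4*I*pi/5) + 3*exp(2*I*pi/5)) + (2 + 3*exp(-4*I*pi/5) + 3*exp(2*I*pi/5))] = 10/5 = 2
(Exp terms are combined using exp(i*s)*conj(exp(i*t)) = exp(i*(s-t)), and sums of them are collapsed using the identity that for every m > 1 the m distinct m-th roots of unity sum to 0, e.g. 1 + exp(2*I*pi/3) + exp(-2*I*pi/3) = 0.)
Dimension check: dim(rho) = sum (mult * dim) = 0*1 + 3*1 + 0*1 + 3*1 + 2*1 = 8 = chi_rho(e) = 8.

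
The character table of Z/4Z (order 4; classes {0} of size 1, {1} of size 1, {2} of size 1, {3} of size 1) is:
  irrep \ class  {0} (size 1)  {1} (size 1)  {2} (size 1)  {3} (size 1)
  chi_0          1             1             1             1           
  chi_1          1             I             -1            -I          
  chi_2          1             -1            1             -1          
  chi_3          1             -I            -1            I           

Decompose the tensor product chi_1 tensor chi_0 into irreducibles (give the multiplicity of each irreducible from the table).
chi_1 tensor chi_0 = chi_1 (all other irreducibles have multiplicity 0).

Reasoning: The character of a tensor product is the pointwise product (chi_1 * chi_0)(C) = chi_1(C) * chi_0(C):
  {0}: (1)*(1), {1}: (I)*(1), {2}: (-1)*(1), {3}: (-I)*(1)
so (chi_1 * chi_0) takes values
  {0} -> 1, {1} -> I, {2} -> -1, {3} -> -I.
Now take the inner product of this character with each irreducible chi from the table, <chi_1*chi_0, chi> = (1/4) sum_C |C| (chi_1*chi_0)(C) conj(chi(C)):
  <chi_1*chi_0, chi_0> = (1/4)[1*(1)*conj(1) + 1*(I)*conj(1) + 1*(-1)*conj(1) + 1*(-I)*conj(1)]
      = (1/4)[(1) + (I) + (-1) + (-I)] = 0/4 = 0
  <chi_1*chi_0, chi_1> = (1/4)[1*(1)*conj(1) + 1*(I)*conj(I) + 1*(-1)*conj(-1) + 1*(-I)*conj(-I)]
      = (1/4)[(1) + (1) + (1) + (1)] = 4/4 = 1
  <chi_1*chi_0, chi_2> = (1/4)[1*(1)*conj(1) + 1*(I)*conj(-1) + 1*(-1)*conj(1) + 1*(-I)*conj(-1)]
      = (1/4)[(1) + (-I) + (-1) + (I)] = 0/4 = 0
  <chi_1*chi_0, chi_3> = (1/4)[1*(1)*conj(1) + 1*(I)*conj(-I) + 1*(-1)*conj(-1) + 1*(-I)*conj(I)]
      = (1/4)[(1) + (-1) + (1) + (-1)] = 0/4 = 0
(Exp terms are combined using exp(i*s)*conj(exp(i*t)) = exp(i*(s-t)), and sums of them are collapsed using the identity that for every m > 1 the m distinct m-th roots of unity sum to 0, e.g. 1 + exp(2*I*pi/3) + exp(-2*I*pi/3) = 0.)
Hence the multiplicities are chi_1: 1. Dimension check: dim(chi_1)*dim(chi_0) = 1*1 = 1 and sum (mult * dim) = 1*1 = 1.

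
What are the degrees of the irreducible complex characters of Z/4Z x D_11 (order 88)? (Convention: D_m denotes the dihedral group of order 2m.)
Dimensions: 1, 1, 1, 1, 1, 1, 1, 1, 2, 2, 2, 2, 2, 2, 2, 2, 2, 2, 2, 2, 2, 2, 2, 2, 2, 2, 2, 2

Solution. There are 28 irreducibles (= number of conjugacy classes). Their dimensions d_i satisfy sum d_i^2 = |G| = 88: 1 + 1 + 1 + 1 + 1 + 1 + 1 + 1 + 4 + 4 + 4 + 4 + 4 + 4 + 4 + 4 + 4 + 4 + 4 + 4 + 4 + 4 + 4 + 4 + 4 + 4 + 4 + 4 = 88. (For the product with Z/4Z: each of the 4 1-dim characters of Z/4Z tensors with each irrep of D_11, giving 4 copies of each D_11-dimension.)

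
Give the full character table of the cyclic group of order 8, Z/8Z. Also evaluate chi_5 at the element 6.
Character table of Z/8Z (irreps indexed chi_0,...,chi_7 with chi_k(m) = zeta_8^(k*m), zeta_8 = exp(2*pi*i/8)):
  irrep \ class  {0} (size 1)  {1} (size 1)    {2} (size 1)  {3} (size 1)    {4} (size 1)  {5} (size 1)    {6} (size 1)  {7} (size 1)  
  chi_0          1             1               1             1               1             1               1             1             
  chi_1          1             exp(I*pi/4)     I             exp(3*I*pi/4)   -1            exp(-3*I*pi/4)  -I            exp(-I*pi/4)  
  chi_2          1             I               -1            -I              1             I               -1            -I            
  chi_3          1             exp(3*I*pi/4)   -I            exp(I*pi/4)     -1            exp(-I*pi/4)    I             exp(-3*I*pi/4)
  chi_4          1             -1              1             -1              1             -1              1             -1            
  chi_5          1             exp(-3*I*pi/4)  I             exp(-I*pi/4)    -1            exp(I*pi/4)     -I            exp(3*I*pi/4) 
  chi_6          1             -I              -1            I               1             -I              -1            I             
  chi_7          1             exp(-I*pi/4)    -I            exp(-3*I*pi/4)  -1            exp(3*I*pi/4)   I             exp(I*pi/4)   

Spot check: chi_5(6) = zeta_8^(5*6) = zeta_8^30 = -I.

Working: Z/8Z is abelian, so all 8 irreducible complex representations are 1-dimensional. They are given by chi_k(m) = zeta_8^(k*m) for k = 0,...,7. Row orthogonality: sum_m chi_k(m) conj(chi_l(m)) = 8 * [k = l].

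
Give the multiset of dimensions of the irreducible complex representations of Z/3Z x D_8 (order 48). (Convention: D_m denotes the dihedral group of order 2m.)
Dimensions: 1, 1, 1, 1, 1, 1, 1, 1, 1, 1, 1, 1, 2, 2, 2, 2, 2, 2, 2, 2, 2

Why: There are 21 irreducibles (= number of conjugacy classes). Their dimensions d_i satisfy sum d_i^2 = |G| = 48: 1 + 1 + 1 + 1 + 1 + 1 + 1 + 1 + 1 + 1 + 1 + 1 + 4 + 4 + 4 + 4 + 4 + 4 + 4 + 4 + 4 = 48. (For the product with Z/3Z: each of the 3 1-dim characters of Z/3Z tensors with each irrep of D_8, giving 3 copies of each D_8-dimension.)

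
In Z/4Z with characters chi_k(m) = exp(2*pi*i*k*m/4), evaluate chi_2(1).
chi_2(1) = zeta_4^2 = -1

Justification: chi_2(1) = zeta_4^(2*1) = zeta_4^2. Since zeta_4^4 = 1, this equals zeta_4^2 = exp(2*pi*i*2/4) = -1.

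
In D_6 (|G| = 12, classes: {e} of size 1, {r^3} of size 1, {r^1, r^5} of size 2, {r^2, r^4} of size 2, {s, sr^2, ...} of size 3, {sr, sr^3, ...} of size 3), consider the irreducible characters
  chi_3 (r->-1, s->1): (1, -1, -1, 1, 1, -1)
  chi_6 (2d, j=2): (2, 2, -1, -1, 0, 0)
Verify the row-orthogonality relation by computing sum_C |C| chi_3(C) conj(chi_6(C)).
Sum = 0; so <chi_3, chi_6> = 0 (distinct irreducibles are orthogonal).

Working: Compute term by term over conjugacy classes (|C| * chi_3(C) * conj(chi_6(C))):
  1*(1)*conj(2) + 1*(-1)*conj(2) + 2*(-1)*conj(-1) + 2*(1)*conj(-1) + 3*(1)*conj(0) + 3*(-1)*conj(0)
  = (2) + (-2) + (2) + (-2) + (0) + (0)
  = 0.
Dividing by |G| = 12 gives 0/12 = 0, matching the row-orthogonality relation <chi_3, chi_6> = [chi_3 = chi_6].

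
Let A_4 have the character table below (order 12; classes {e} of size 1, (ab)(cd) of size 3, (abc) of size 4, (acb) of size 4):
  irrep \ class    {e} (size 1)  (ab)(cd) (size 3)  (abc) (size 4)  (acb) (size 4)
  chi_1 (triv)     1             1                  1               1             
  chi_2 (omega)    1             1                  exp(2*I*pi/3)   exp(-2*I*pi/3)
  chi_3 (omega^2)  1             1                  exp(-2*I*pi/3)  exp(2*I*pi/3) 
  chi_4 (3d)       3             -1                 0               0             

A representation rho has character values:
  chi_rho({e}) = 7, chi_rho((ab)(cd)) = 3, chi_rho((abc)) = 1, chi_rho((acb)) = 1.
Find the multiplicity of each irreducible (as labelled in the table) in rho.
Multiplicities: chi_1: 2, chi_2: 1, chi_3: 1, chi_4: 1.

Derivation: Use <chi_rho, chi> = (1/|G|) sum_C |C| * chi_rho(C) * conj(chi(C)) with |G| = 12 for each irreducible chi in the table:
  <chi_rho, chi_1> = (1/12)[1*(7)*conj(1) + 3*(3)*conj(1) + 4*(1)*conj(1) + 4*(1)*conj(1)]
      = (1/12)[(7) + (9) + (4) + (4)] = 24/12 = 2
  <chi_rho, chi_2> = (1/12)[1*(7)*conj(1) + 3*(3)*conj(1) + 4*(1)*conj(exp(2*I*pi/3)) + 4*(1)*conj(exp(-2*I*pi/3))]
      = (1/12)[(7) + (9) + (4 + 8*exp(-2*I*pi/3) + 4*exp(2*I*pi/3)) + (4 + 4*exp(-2*I*pi/3) + 8*exp(2*I*pi/3))] = 12/12 = 1
  <chi_rho, chi_3> = (1/12)[1*(7)*conj(1) + 3*(3)*conj(1) + 4*(1)*conj(exp(-2*I*pi/3)) + 4*(1)*conj(exp(2*I*pi/3))]
      = (1/12)[(7) + (9) + (4 + 4*exp(-2*I*pi/3) + 8*exp(2*I*pi/3)) + (4 + 8*exp(-2*I*pi/3) + 4*exp(2*I*pi/3))] = 12/12 = 1
  <chi_rho, chi_4> = (1/12)[1*(7)*conj(3) + 3*(3)*conj(-1) + 4*(1)*conj(0) + 4*(1)*conj(0)]
      = (1/12)[(21) + (-9) + (0) + (0)] = 12/12 = 1
(Exp terms are combined using exp(i*s)*conj(exp(i*t)) = exp(i*(s-t)), and sums of them are collapsed using the identity that for every m > 1 the m distinct m-th roots of unity sum to 0, e.g. 1 + exp(2*I*pi/3) + exp(-2*I*pi/3) = 0.)
Dimension check: dim(rho) = sum (mult * dim) = 2*1 + 1*1 + 1*1 + 1*3 = 7 = chi_rho(e) = 7.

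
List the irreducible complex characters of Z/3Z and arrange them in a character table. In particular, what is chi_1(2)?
Character table of Z/3Z (irreps indexed chi_0,...,chi_2 with chi_k(m) = zeta_3^(k*m), zeta_3 = exp(2*pi*i/3)):
  irrep \ class  {0} (size 1)  {1} (size 1)    {2} (size 1)  
  chi_0          1             1               1             
  chi_1          1             exp(2*I*pi/3)   exp(-2*I*pi/3)
  chi_2          1             exp(-2*I*pi/3)  exp(2*I*pi/3) 

Spot check: chi_1(2) = zeta_3^(1*2) = zeta_3^2 = exp(-2*I*pi/3).

Z/3Z is abelian, so all 3 irreducible complex representations are 1-dimensional. They are given by chi_k(m) = zeta_3^(k*m) for k = 0,...,2. Row orthogonality: sum_m chi_k(m) conj(chi_l(m)) = 3 * [k = l].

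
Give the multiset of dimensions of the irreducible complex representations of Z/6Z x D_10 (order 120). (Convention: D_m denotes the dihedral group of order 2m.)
Dimensions: 1, 1, 1, 1, 1, 1, 1, 1, 1, 1, 1, 1, 1, 1, 1, 1, 1, 1, 1, 1, 1, 1, 1, 1, 2, 2, 2, 2, 2, 2, 2, 2, 2, 2, 2, 2, 2, 2, 2, 2, 2, 2, 2, 2, 2, 2, 2, 2

Justification: There are 48 irreducibles (= number of conjugacy classes). Their dimensions d_i satisfy sum d_i^2 = |G| = 120: 1 + 1 + 1 + 1 + 1 + 1 + 1 + 1 + 1 + 1 + 1 + 1 + 1 + 1 + 1 + 1 + 1 + 1 + 1 + 1 + 1 + 1 + 1 + 1 + 4 + 4 + 4 + 4 + 4 + 4 + 4 + 4 + 4 + 4 + 4 + 4 + 4 + 4 + 4 + 4 + 4 + 4 + 4 + 4 + 4 + 4 + 4 + 4 = 120. (For the product with Z/6Z: each of the 6 1-dim characters of Z/6Z tensors with each irrep of D_10, giving 6 copies of each D_10-dimension.)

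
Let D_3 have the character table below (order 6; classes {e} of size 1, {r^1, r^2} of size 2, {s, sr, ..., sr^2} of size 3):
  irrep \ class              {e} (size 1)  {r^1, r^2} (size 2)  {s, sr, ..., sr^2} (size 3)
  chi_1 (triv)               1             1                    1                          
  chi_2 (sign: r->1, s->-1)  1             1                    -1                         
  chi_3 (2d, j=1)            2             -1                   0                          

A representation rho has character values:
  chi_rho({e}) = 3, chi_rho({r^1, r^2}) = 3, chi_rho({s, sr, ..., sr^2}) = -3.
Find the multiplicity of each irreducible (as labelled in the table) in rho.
Multiplicities: chi_1: 0, chi_2: 3, chi_3: 0.

Why: Use <chi_rho, chi> = (1/|G|) sum_C |C| * chi_rho(C) * conj(chi(C)) with |G| = 6 for each irreducible chi in the table:
  <chi_rho, chi_1> = (1/6)[1*(3)*conj(1) + 2*(3)*conj(1) + 3*(-3)*conj(1)]
      = (1/6)[(3) + (6) + (-9)] = 0/6 = 0
  <chi_rho, chi_2> = (1/6)[1*(3)*conj(1) + 2*(3)*conj(1) + 3*(-3)*conj(-1)]
      = (1/6)[(3) + (6) + (9)] = 18/6 = 3
  <chi_rho, chi_3> = (1/6)[1*(3)*conj(2) + 2*(3)*conj(-1) + 3*(-3)*conj(0)]
      = (1/6)[(6) + (-6) + (0)] = 0/6 = 0
Dimension check: dim(rho) = sum (mult * dim) = 0*1 + 3*1 + 0*2 = 3 = chi_rho(e) = 3.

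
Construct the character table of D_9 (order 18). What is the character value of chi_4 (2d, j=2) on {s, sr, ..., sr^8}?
Conjugacy classes: {e} of size 1, {r^1, r^8} of size 2, {r^2, r^7} of size 2, {r^3, r^6} of size 2, {r^4, r^5} of size 2, {s, sr, ..., sr^8} of size 9.
Character table:
  irrep \ class              {e} (size 1)  {r^1, r^8} (size 2)  {r^2, r^7} (size 2)  {r^3, r^6} (size 2)  {r^4, r^5} (size 2)  {s, sr, ..., sr^8} (size 9)
  chi_1 (triv)               1             1                    1                    1                    1                    1                          
  chi_2 (sign: r->1, s->-1)  1             1                    1                    1                    1                    -1                         
  chi_3 (2d, j=1)            2             2*cos(2*pi/9)        2*cos(4*pi/9)        -1                   -2*cos(pi/9)         0                          
  chi_4 (2d, j=2)            2             2*cos(4*pi/9)        -2*cos(pi/9)         -1                   2*cos(2*pi/9)        0                          
  chi_5 (2d, j=3)            2             -1                   -1                   2                    -1                   0                          
  chi_6 (2d, j=4)            2             -2*cos(pi/9)         2*cos(2*pi/9)        -1                   2*cos(4*pi/9)        0                          

Spot check: chi_4 (2d, j=2) on {s, sr, ..., sr^8} = 0.

Proof sketch: D_9 has order 2*9 = 18 with 6 conjugacy classes, hence 6 irreducibles. Sum of squared dims 1 + 1 + 4 + 4 + 4 + 4 = 18 = |G|. Linear characters come from the abelianisation; the 2-dimensional irreps have character r^k -> 2*cos(2*pi*j*k/9), reflections -> 0.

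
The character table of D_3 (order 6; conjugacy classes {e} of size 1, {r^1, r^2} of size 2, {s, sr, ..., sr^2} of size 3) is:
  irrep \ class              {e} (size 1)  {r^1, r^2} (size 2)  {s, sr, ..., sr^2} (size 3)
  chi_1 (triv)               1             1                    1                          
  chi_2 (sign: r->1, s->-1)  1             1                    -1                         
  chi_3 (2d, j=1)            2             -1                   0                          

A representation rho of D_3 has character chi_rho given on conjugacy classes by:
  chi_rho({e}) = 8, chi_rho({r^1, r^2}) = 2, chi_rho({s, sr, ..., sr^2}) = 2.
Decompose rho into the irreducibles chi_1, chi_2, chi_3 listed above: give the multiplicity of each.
Multiplicities: chi_1: 3, chi_2: 1, chi_3: 2.

Solution. Use <chi_rho, chi> = (1/|G|) sum_C |C| * chi_rho(C) * conj(chi(C)) with |G| = 6 for each irreducible chi in the table:
  <chi_rho, chi_1> = (1/6)[1*(8)*conj(1) + 2*(2)*conj(1) + 3*(2)*conj(1)]
      = (1/6)[(8) + (4) + (6)] = 18/6 = 3
  <chi_rho, chi_2> = (1/6)[1*(8)*conj(1) + 2*(2)*conj(1) + 3*(2)*conj(-1)]
      = (1/6)[(8) + (4) + (-6)] = 6/6 = 1
  <chi_rho, chi_3> = (1/6)[1*(8)*conj(2) + 2*(2)*conj(-1) + 3*(2)*conj(0)]
      = (1/6)[(16) + (-4) + (0)] = 12/6 = 2
Dimension check: dim(rho) = sum (mult * dim) = 3*1 + 1*1 + 2*2 = 8 = chi_rho(e) = 8.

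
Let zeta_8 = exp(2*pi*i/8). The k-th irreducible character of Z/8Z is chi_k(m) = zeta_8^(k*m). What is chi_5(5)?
chi_5(5) = zeta_8^25 = exp(I*pi/4)

Justification: chi_5(5) = zeta_8^(5*5) = zeta_8^25. Since zeta_8^8 = 1, this equals zeta_8^1 = exp(2*pi*i*1/8) = exp(I*pi/4).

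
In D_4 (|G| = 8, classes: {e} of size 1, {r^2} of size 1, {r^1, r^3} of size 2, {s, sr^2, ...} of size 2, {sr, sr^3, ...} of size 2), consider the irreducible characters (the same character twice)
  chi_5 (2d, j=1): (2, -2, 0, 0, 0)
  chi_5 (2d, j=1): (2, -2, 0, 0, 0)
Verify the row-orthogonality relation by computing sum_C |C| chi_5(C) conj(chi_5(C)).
Sum = 8 = |G| = 8; so <chi_5, chi_5> = 1 (norm-1 confirms irreducibility).

Solution. Compute term by term over conjugacy classes (|C| * chi_5(C) * conj(chi_5(C))):
  1*(2)*conj(2) + 1*(-2)*conj(-2) + 2*(0)*conj(0) + 2*(0)*conj(0) + 2*(0)*conj(0)
  = (4) + (4) + (0) + (0) + (0)
  = 8.
Dividing by |G| = 8 gives 8/8 = 1, matching the row-orthogonality relation <chi_5, chi_5> = [chi_5 = chi_5].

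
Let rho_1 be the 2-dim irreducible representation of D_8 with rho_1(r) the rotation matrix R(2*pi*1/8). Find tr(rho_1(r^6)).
chi_{rho_1}(r^6) = 2*cos(2*pi*1*6/8) = 0

Derivation: rho_1(r^6) is rotation by angle 2*pi*1*6/8, whose trace is 2*cos(2*pi*1*6/8) = 0.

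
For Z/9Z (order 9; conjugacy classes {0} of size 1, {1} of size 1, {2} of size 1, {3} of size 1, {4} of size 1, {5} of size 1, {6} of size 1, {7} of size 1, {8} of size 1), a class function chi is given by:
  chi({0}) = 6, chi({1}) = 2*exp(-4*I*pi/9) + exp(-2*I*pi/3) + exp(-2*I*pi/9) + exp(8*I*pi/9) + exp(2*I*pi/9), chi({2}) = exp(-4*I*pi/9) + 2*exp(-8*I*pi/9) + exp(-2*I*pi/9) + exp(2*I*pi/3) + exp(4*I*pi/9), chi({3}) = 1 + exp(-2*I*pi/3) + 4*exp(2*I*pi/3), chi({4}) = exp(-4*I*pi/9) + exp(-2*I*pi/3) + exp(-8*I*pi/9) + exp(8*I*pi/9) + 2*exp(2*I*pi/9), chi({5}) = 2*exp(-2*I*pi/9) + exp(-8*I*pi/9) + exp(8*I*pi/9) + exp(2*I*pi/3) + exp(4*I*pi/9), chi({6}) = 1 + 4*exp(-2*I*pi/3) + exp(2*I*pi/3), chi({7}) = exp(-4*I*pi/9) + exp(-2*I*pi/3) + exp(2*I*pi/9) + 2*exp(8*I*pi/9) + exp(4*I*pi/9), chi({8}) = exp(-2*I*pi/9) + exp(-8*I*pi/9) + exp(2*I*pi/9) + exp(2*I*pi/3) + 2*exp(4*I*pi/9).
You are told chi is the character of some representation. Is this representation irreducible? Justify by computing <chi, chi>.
Not irreducible (reducible): <chi, chi> = 8 > 1.

Proof sketch: <chi, chi> = (1/|G|) sum_C |C| * |chi(C)|^2 = (1/9)[1*|6|^2 + 1*|2*exp(-4*I*pi/9) + exp(-2*I*pi/3) + exp(-2*I*pi/9) + exp(8*I*pi/9) + exp(2*I*pi/9)|^2 + 1*|exp(-4*I*pi/9) + 2*exp(-8*I*pi/9) + exp(-2*I*pi/9) + exp(2*I*pi/3) + exp(4*I*pi/9)|^2 + 1*|1 + exp(-2*I*pi/3) + 4*exp(2*I*pi/3)|^2 + 1*|exp(-4*I*pi/9) + exp(-2*I*pi/3) + exp(-8*I*pi/9) + exp(8*I*pi/9) + 2*exp(2*I*pi/9)|^2 + 1*|2*exp(-2*I*pi/9) + exp(-8*I*pi/9) + exp(8*I*pi/9) + exp(2*I*pi/3) + exp(4*I*pi/9)|^2 + 1*|1 + 4*exp(-2*I*pi/3) + exp(2*I*pi/3)|^2 + 1*|exp(-4*I*pi/9) + exp(-2*I*pi/3) + exp(2*I*pi/9) + 2*exp(8*I*pi/9) + exp(4*I*pi/9)|^2 + 1*|exp(-2*I*pi/9) + exp(-8*I*pi/9) + exp(2*I*pi/9) + exp(2*I*pi/3) + 2*exp(4*I*pi/9)|^2]
  = (1/9)[(36) + (8 + 5*exp(-2*I*pi/3) + 3*exp(-4*I*pi/9) + 4*exp(-2*I*pi/9) + 2*exp(-8*I*pi/9) + 2*exp(8*I*pi/9) + 4*exp(2*I*pi/9) + 3*exp(4*I*pi/9) + 5*exp(2*I*pi/3)) + (8 + 5*exp(-2*I*pi/3) + 4*exp(-4*I*pi/9) + 2*exp(-2*I*pi/9) + 3*exp(-8*I*pi/9) + 3*exp(8*I*pi/9) + 2*exp(2*I*pi/9) + 4*exp(4*I*pi/9) + 5*exp(2*I*pi/3)) + (9) + (8 + 5*exp(-2*I*pi/3) + 2*exp(-4*I*pi/9) + 3*exp(-2*I*pi/9) + 4*exp(-8*I*pi/9) + 4*exp(8*I*pi/9) + 3*exp(2*I*pi/9) + 2*exp(4*I*pi/9) + 5*exp(2*I*pi/3)) + (8 + 5*exp(-2*I*pi/3) + 2*exp(-4*I*pi/9) + 3*exp(-2*I*pi/9) + 4*exp(-8*I*pi/9) + 4*exp(8*I*pi/9) + 3*exp(2*I*pi/9) + 2*exp(4*I*pi/9) + 5*exp(2*I*pi/3)) + (9) + (8 + 5*exp(-2*I*pi/3) + 4*exp(-4*I*pi/9) + 2*exp(-2*I*pi/9) + 3*exp(-8*I*pi/9) + 3*exp(8*I*pi/9) + 2*exp(2*I*pi/9) + 4*exp(4*I*pi/9) + 5*exp(2*I*pi/3)) + (8 + 5*exp(-2*I*pi/3) + 3*exp(-4*I*pi/9) + 4*exp(-2*I*pi/9) + 2*exp(-8*I*pi/9) + 2*exp(8*I*pi/9) + 4*exp(2*I*pi/9) + 3*exp(4*I*pi/9) + 5*exp(2*I*pi/3))] = 72/9 = 8.
(Exp terms are combined using exp(i*s)*conj(exp(i*t)) = exp(i*(s-t)), and sums of them are collapsed using the identity that for every m > 1 the m distinct m-th roots of unity sum to 0, e.g. 1 + exp(2*I*pi/3) + exp(-2*I*pi/3) = 0.)
A character is irreducible iff <chi, chi> = 1, so this representation is reducible.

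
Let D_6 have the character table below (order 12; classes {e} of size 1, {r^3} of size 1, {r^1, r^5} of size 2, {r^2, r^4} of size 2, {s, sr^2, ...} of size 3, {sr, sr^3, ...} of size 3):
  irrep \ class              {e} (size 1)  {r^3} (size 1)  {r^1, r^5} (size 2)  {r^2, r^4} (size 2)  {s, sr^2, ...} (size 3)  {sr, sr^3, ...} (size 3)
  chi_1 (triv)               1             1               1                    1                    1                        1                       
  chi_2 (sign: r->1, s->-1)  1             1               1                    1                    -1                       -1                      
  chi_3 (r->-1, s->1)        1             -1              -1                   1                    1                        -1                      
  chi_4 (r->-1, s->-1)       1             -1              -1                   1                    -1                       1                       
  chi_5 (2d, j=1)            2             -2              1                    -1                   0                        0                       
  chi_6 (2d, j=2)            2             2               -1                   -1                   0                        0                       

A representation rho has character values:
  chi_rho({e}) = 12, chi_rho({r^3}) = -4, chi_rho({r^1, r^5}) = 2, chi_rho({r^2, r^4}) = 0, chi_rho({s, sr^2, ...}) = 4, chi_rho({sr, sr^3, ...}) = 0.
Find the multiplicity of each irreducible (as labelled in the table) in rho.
Multiplicities: chi_1: 2, chi_2: 0, chi_3: 2, chi_4: 0, chi_5: 3, chi_6: 1.

Solution. Use <chi_rho, chi> = (1/|G|) sum_C |C| * chi_rho(C) * conj(chi(C)) with |G| = 12 for each irreducible chi in the table:
  <chi_rho, chi_1> = (1/12)[1*(12)*conj(1) + 1*(-4)*conj(1) + 2*(2)*conj(1) + 2*(0)*conj(1) + 3*(4)*conj(1) + 3*(0)*conj(1)]
      = (1/12)[(12) + (-4) + (4) + (0) + (12) + (0)] = 24/12 = 2
  <chi_rho, chi_2> = (1/12)[1*(12)*conj(1) + 1*(-4)*conj(1) + 2*(2)*conj(1) + 2*(0)*conj(1) + 3*(4)*conj(-1) + 3*(0)*conj(-1)]
      = (1/12)[(12) + (-4) + (4) + (0) + (-12) + (0)] = 0/12 = 0
  <chi_rho, chi_3> = (1/12)[1*(12)*conj(1) + 1*(-4)*conj(-1) + 2*(2)*conj(-1) + 2*(0)*conj(1) + 3*(4)*conj(1) + 3*(0)*conj(-1)]
      = (1/12)[(12) + (4) + (-4) + (0) + (12) + (0)] = 24/12 = 2
  <chi_rho, chi_4> = (1/12)[1*(12)*conj(1) + 1*(-4)*conj(-1) + 2*(2)*conj(-1) + 2*(0)*conj(1) + 3*(4)*conj(-1) + 3*(0)*conj(1)]
      = (1/12)[(12) + (4) + (-4) + (0) + (-12) + (0)] = 0/12 = 0
  <chi_rho, chi_5> = (1/12)[1*(12)*conj(2) + 1*(-4)*conj(-2) + 2*(2)*conj(1) + 2*(0)*conj(-1) + 3*(4)*conj(0) + 3*(0)*conj(0)]
      = (1/12)[(24) + (8) + (4) + (0) + (0) + (0)] = 36/12 = 3
  <chi_rho, chi_6> = (1/12)[1*(12)*conj(2) + 1*(-4)*conj(2) + 2*(2)*conj(-1) + 2*(0)*conj(-1) + 3*(4)*conj(0) + 3*(0)*conj(0)]
      = (1/12)[(24) + (-8) + (-4) + (0) + (0) + (0)] = 12/12 = 1
Dimension check: dim(rho) = sum (mult * dim) = 2*1 + 0*1 + 2*1 + 0*1 + 3*2 + 1*2 = 12 = chi_rho(e) = 12.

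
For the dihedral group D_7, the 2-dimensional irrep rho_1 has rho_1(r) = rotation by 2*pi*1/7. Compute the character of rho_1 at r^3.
chi_{rho_1}(r^3) = 2*cos(2*pi*1*3/7) = -2*cos(pi/7)

Details: rho_1(r^3) is rotation by angle 2*pi*1*3/7, whose trace is 2*cos(2*pi*1*3/7) = -2*cos(pi/7).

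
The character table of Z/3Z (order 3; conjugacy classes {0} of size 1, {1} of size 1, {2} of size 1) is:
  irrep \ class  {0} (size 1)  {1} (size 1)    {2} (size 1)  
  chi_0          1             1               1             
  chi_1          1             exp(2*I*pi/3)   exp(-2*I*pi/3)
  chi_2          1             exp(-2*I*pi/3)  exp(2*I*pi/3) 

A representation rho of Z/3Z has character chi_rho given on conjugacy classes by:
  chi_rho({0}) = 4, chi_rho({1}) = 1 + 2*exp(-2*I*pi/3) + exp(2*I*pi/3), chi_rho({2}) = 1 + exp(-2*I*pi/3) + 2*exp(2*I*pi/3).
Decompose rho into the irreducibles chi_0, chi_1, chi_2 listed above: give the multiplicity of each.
Multiplicities: chi_0: 1, chi_1: 1, chi_2: 2.

Explanation: Use <chi_rho, chi> = (1/|G|) sum_C |C| * chi_rho(C) * conj(chi(C)) with |G| = 3 for each irreducible chi in the table:
  <chi_rho, chi_0> = (1/3)[1*(4)*conj(1) + 1*(1 + 2*exp(-2*I*pi/3) + exp(2*I*pi/3))*conj(1) + 1*(1 + exp(-2*I*pi/3) + 2*exp(2*I*pi/3))*conj(1)]
      = (1/3)[(4) + (1 + 2*exp(-2*I*pi/3) + exp(2*I*pi/3)) + (1 + exp(-2*I*pi/3) + 2*exp(2*I*pi/3))] = 3/3 = 1
  <chi_rho, chi_1> = (1/3)[1*(4)*conj(1) + 1*(1 + 2*exp(-2*I*pi/3) + exp(2*I*pi/3))*conj(exp(2*I*pi/3)) + 1*(1 + exp(-2*I*pi/3) + 2*exp(2*I*pi/3))*conj(exp(-2*I*pi/3))]
      = (1/3)[(4) + (1 + exp(-2*I*pi/3) + 2*exp(2*I*pi/3)) + (1 + 2*exp(-2*I*pi/3) + exp(2*I*pi/3))] = 3/3 = 1
  <chi_rho, chi_2> = (1/3)[1*(4)*conj(1) + 1*(1 + 2*exp(-2*I*pi/3) + exp(2*I*pi/3))*conj(exp(-2*I*pi/3)) + 1*(1 + exp(-2*I*pi/3) + 2*exp(2*I*pi/3))*conj(exp(2*I*pi/3))]
      = (1/3)[(4) + (1) + (1)] = 6/3 = 2
(Exp terms are combined using exp(i*s)*conj(exp(i*t)) = exp(i*(s-t)), and sums of them are collapsed using the identity that for every m > 1 the m distinct m-th roots of unity sum to 0, e.g. 1 + exp(2*I*pi/3) + exp(-2*I*pi/3) = 0.)
Dimension check: dim(rho) = sum (mult * dim) = 1*1 + 1*1 + 2*1 = 4 = chi_rho(e) = 4.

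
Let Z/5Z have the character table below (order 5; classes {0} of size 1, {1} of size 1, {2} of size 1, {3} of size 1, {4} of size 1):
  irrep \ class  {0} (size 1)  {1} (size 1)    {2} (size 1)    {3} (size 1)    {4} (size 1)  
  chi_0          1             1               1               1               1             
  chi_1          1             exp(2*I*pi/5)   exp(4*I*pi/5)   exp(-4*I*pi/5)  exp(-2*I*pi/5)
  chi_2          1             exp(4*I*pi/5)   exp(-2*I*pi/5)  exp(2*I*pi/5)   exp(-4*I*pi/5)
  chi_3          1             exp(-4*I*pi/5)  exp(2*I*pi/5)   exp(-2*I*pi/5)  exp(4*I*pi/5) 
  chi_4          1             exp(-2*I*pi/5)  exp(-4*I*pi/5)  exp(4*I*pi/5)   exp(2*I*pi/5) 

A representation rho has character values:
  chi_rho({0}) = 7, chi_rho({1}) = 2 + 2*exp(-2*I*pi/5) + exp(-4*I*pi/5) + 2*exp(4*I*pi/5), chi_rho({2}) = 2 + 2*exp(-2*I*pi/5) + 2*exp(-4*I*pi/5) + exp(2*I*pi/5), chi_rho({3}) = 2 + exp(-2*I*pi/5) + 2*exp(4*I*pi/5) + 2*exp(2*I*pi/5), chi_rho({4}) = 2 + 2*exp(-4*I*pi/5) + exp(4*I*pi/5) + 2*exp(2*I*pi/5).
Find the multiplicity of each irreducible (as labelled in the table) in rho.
Multiplicities: chi_0: 2, chi_1: 0, chi_2: 2, chi_3: 1, chi_4: 2.

Details: Use <chi_rho, chi> = (1/|G|) sum_C |C| * chi_rho(C) * conj(chi(C)) with |G| = 5 for each irreducible chi in the table:
  <chi_rho, chi_0> = (1/5)[1*(7)*conj(1) + 1*(2 + 2*exp(-2*I*pi/5) + exp(-4*I*pi/5) + 2*exp(4*I*pi/5))*conj(1) + 1*(2 + 2*exp(-2*I*pi/5) + 2*exp(-4*I*pi/5) + exp(2*I*pi/5))*conj(1) + 1*(2 + exp(-2*I*pi/5) + 2*exp(4*I*pi/5) + 2*exp(2*I*pi/5))*conj(1) + 1*(2 + 2*exp(-4*I*pi/5) + exp(4*I*pi/5) + 2*exp(2*I*pi/5))*conj(1)]
      = (1/5)[(7) + (2 + 2*exp(-2*I*pi/5) + exp(-4*I*pi/5) + 2*exp(4*I*pi/5)) + (2 + 2*exp(-2*I*pi/5) + 2*exp(-4*I*pi/5) + exp(2*I*pi/5)) + (2 + exp(-2*I*pi/5) + 2*exp(4*I*pi/5) + 2*exp(2*I*pi/5)) + (2 + 2*exp(-4*I*pi/5) + exp(4*I*pi/5) + 2*exp(2*I*pi/5))] = 10/5 = 2
  <chi_rho, chi_1> = (1/5)[1*(7)*conj(1) + 1*(2 + 2*exp(-2*I*pi/5) + exp(-4*I*pi/5) + 2*exp(4*I*pi/5))*conj(exp(2*I*pi/5)) + 1*(2 + 2*exp(-2*I*pi/5) + 2*exp(-4*I*pi/5) + exp(2*I*pi/5))*conj(exp(4*I*pi/5)) + 1*(2 + exp(-2*I*pi/5) + 2*exp(4*I*pi/5) + 2*exp(2*I*pi/5))*conj(exp(-4*I*pi/5)) + 1*(2 + 2*exp(-4*I*pi/5) + exp(4*I*pi/5) + 2*exp(2*I*pi/5))*conj(exp(-2*I*pi/5))]
      = (1/5)[(7) + (2*exp(-2*I*pi/5) + 2*exp(-4*I*pi/5) + exp(4*I*pi/5) + 2*exp(2*I*pi/5)) + (2*exp(-4*I*pi/5) + exp(-2*I*pi/5) + 2*exp(4*I*pi/5) + 2*exp(2*I*pi/5)) + (2*exp(-2*I*pi/5) + 2*exp(-4*I*pi/5) + exp(2*I*pi/5) + 2*exp(4*I*pi/5)) + (2*exp(-2*I*pi/5) + exp(-4*I*pi/5) + 2*exp(4*I*pi/5) + 2*exp(2*I*pi/5))] = 0/5 = 0
  <chi_rho, chi_2> = (1/5)[1*(7)*conj(1) + 1*(2 + 2*exp(-2*I*pi/5) + exp(-4*I*pi/5) + 2*exp(4*I*pi/5))*conj(exp(4*I*pi/5)) + 1*(2 + 2*exp(-2*I*pi/5) + 2*exp(-4*I*pi/5) + exp(2*I*pi/5))*conj(exp(-2*I*pi/5)) + 1*(2 + exp(-2*I*pi/5) + 2*exp(4*I*pi/5) + 2*exp(2*I*pi/5))*conj(exp(2*I*pi/5)) + 1*(2 + 2*exp(-4*I*pi/5) + exp(4*I*pi/5) + 2*exp(2*I*pi/5))*conj(exp(-4*I*pi/5))]
      = (1/5)[(7) + (2 + 2*exp(-4*I*pi/5) + exp(2*I*pi/5) + 2*exp(4*I*pi/5)) + (2 + 2*exp(-2*I*pi/5) + exp(4*I*pi/5) + 2*exp(2*I*pi/5)) + (2 + 2*exp(-2*I*pi/5) + exp(-4*I*pi/5) + 2*exp(2*I*pi/5)) + (2 + 2*exp(-4*I*pi/5) + exp(-2*I*pi/5) + 2*exp(4*I*pi/5))] = 10/5 = 2
  <chi_rho, chi_3> = (1/5)[1*(7)*conj(1) + 1*(2 + 2*exp(-2*I*pi/5) + exp(-4*I*pi/5) + 2*exp(4*I*pi/5))*conj(exp(-4*I*pi/5)) + 1*(2 + 2*exp(-2*I*pi/5) + 2*exp(-4*I*pi/5) + exp(2*I*pi/5))*conj(exp(2*I*pi/5)) + 1*(2 + exp(-2*I*pi/5) + 2*exp(4*I*pi/5) + 2*exp(2*I*pi/5))*conj(exp(-2*I*pi/5)) + 1*(2 + 2*exp(-4*I*pi/5) + exp(4*I*pi/5) + 2*exp(2*I*pi/5))*conj(exp(4*I*pi/5))]
      = (1/5)[(7) + (1 + 2*exp(-2*I*pi/5) + 2*exp(4*I*pi/5) + 2*exp(2*I*pi/5)) + (1 + 2*exp(-2*I*pi/5) + 2*exp(-4*I*pi/5) + 2*exp(4*I*pi/5)) + (1 + 2*exp(-4*I*pi/5) + 2*exp(4*I*pi/5) + 2*exp(2*I*pi/5)) + (1 + 2*exp(-2*I*pi/5) + 2*exp(-4*I*pi/5) + 2*exp(2*I*pi/5))] = 5/5 = 1
  <chi_rho, chi_4> = (1/5)[1*(7)*conj(1) + 1*(2 + 2*exp(-2*I*pi/5) + exp(-4*I*pi/5) + 2*exp(4*I*pi/5))*conj(exp(-2*I*pi/5)) + 1*(2 + 2*exp(-2*I*pi/5) + 2*exp(-4*I*pi/5) + exp(2*I*pi/5))*conj(exp(-4*I*pi/5)) + 1*(2 + exp(-2*I*pi/5) + 2*exp(4*I*pi/5) + 2*exp(2*I*pi/5))*conj(exp(4*I*pi/5)) + 1*(2 + 2*exp(-4*I*pi/5) + exp(4*I*pi/5) + 2*exp(2*I*pi/5))*conj(exp(2*I*pi/5))]
      = (1/5)[(7) + (2 + 2*exp(-4*I*pi/5) + exp(-2*I*pi/5) + 2*exp(2*I*pi/5)) + (2 + exp(-4*I*pi/5) + 2*exp(4*I*pi/5) + 2*exp(2*I*pi/5)) + (2 + 2*exp(-2*I*pi/5) + 2*exp(-4*I*pi/5) + exp(4*I*pi/5)) + (2 + 2*exp(-2*I*pi/5) + exp(2*I*pi/5) + 2*exp(4*I*pi/5))] = 10/5 = 2
(Exp terms are combined using exp(i*s)*conj(exp(i*t)) = exp(i*(s-t)), and sums of them are collapsed using the identity that for every m > 1 the m distinct m-th roots of unity sum to 0, e.g. 1 + exp(2*I*pi/3) + exp(-2*I*pi/3) = 0.)
Dimension check: dim(rho) = sum (mult * dim) = 2*1 + 0*1 + 2*1 + 1*1 + 2*1 = 7 = chi_rho(e) = 7.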